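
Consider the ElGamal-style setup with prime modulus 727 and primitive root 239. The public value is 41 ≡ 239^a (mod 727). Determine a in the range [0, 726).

Baby-step giant-step with m = ceil(sqrt(726)) = 27.
Baby table (239^j mod 727 for j=0..26):
  0:1  1:239  2:415  3:313  4:653  5:489  6:551  7:102
  8:387  9:164  10:665  11:449  12:442  13:223  14:226  15:216
  16:7  17:219  18:724  19:10  20:209  21:515  22:222  23:714
  24:528  25:421  26:293
Giant step factor: 239^(-27) ≡ 99 (mod 727).
Scan 41·99^i mod 727 for i = 0, 1, …:
  i=0: 41   i=1: 424   i=2: 537   i=3: 92
  i=4: 384   i=5: 212   i=6: 632   i=7: 46
  i=8: 192   i=9: 106     …   i=18: 79
  i=19: 551
Match at i=19, j=6: a = 19·27 + 6 = 519.

519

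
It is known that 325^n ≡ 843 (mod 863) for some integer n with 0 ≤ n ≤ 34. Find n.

16

Compute 325^0 mod 863 = 1, then multiply by 325 repeatedly:
  325^0=1  325^1=325  325^2=339  325^3=574  325^4=142
  325^5=411  325^6=673  325^7=386  325^8=315  325^9=541
  325^10=636  325^11=443  325^12=717  325^13=15  325^14=560
  325^15=770  325^16=843
Found 843 at exponent 16.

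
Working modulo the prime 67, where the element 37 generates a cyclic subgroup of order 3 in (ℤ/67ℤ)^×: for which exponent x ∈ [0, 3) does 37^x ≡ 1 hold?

Successive powers of 37 modulo 67:
  37^0=1
So 37^0 ≡ 1 (mod 67), giving x = 0.

0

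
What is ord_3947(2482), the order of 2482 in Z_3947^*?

3946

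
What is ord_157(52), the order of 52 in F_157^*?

39

The order of 52 must divide p − 1 = 156 = 2^2 · 3 · 13.
Divisors: 1, 2, 3, 4, 6, 12, 13, 26, 39, 52, 78, 156.
Check each in increasing order: 52^1 ≡ 52;  52^2 ≡ 35;  52^3 ≡ 93;  52^4 ≡ 126;  52^6 ≡ 14;  52^12 ≡ 39;  52^13 ≡ 144;  52^26 ≡ 12;  52^39 ≡ 1.
Smallest exponent giving 1 is 39.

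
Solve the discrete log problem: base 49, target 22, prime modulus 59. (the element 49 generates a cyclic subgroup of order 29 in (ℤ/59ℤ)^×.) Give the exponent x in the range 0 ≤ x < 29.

Successive powers of 49 modulo 59:
  49^0=1  49^1=49  49^2=41  49^3=3  49^4=29  49^5=5
  49^6=9  49^7=28  49^8=15  49^9=27  49^10=25  49^11=45
  49^12=22
So 49^12 ≡ 22 (mod 59), giving x = 12.

12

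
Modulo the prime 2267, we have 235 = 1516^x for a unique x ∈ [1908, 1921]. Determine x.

Compute 1516^1908 mod 2267 = 860, then multiply by 1516 repeatedly:
  1516^1908=860  1516^1909=235
Found 235 at exponent 1909.

1909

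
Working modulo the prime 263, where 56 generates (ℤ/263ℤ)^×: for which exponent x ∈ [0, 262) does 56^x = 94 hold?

Successive powers of 56 modulo 263:
  56^0=1  56^1=56  56^2=243  56^3=195  56^4=137  56^5=45
  56^6=153  56^7=152  56^8=96  56^9=116  56^10=184  56^11=47
  56^12=2  56^13=112  56^14=223  56^15=127  56^16=11  56^17=90
  56^18=43  56^19=41  56^20=192  56^21=232  56^22=105  56^23=94
So 56^23 ≡ 94 (mod 263), giving x = 23.

23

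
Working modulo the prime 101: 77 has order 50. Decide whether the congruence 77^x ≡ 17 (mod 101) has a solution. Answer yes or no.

17 ∈ ⟨77⟩ iff 17^50 ≡ 1 (mod 101), since |⟨77⟩| = 50.
17^50 mod 101 = 1.
Since 1 = 1, 17 lies in the subgroup.

yes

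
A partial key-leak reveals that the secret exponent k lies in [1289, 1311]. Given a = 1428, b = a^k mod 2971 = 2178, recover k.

Compute 1428^1289 mod 2971 = 1821, then multiply by 1428 repeatedly:
  1428^1289=1821  1428^1290=763  1428^1291=2178
Found 2178 at exponent 1291.

1291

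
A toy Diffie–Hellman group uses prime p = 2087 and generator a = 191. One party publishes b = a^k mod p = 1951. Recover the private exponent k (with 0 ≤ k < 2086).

Baby-step giant-step with m = ceil(sqrt(2086)) = 46.
Baby table (191^j mod 2087 for j=0..45):
  0:1  1:191  2:1002  3:1465  4:157  5:769  6:789  7:435
  8:1692  9:1774  10:740  11:1511  12:595  13:947  14:1395  15:1396
  16:1587  17:502  18:1967  19:37  20:806  21:1595  22:2030  23:1635
  24:1322  25:2062  26:1486  27:2081  28:941  29:249  30:1645  31:1145
  32:1647  33:1527  34:1564  35:283  36:1878  37:1821  38:1369  39:604
  40:579  41:2065  42:2059  43:913  44:1162  45:720
Giant step factor: 191^(-46) ≡ 47 (mod 2087).
Scan 1951·47^i mod 2087 for i = 0, 1, …:
  i=0: 1951   i=1: 1956   i=2: 104   i=3: 714
  i=4: 166   i=5: 1541   i=6: 1469   i=7: 172
  i=8: 1823   i=9: 114     …   i=36: 1332
  i=37: 2081
Match at i=37, j=27: k = 37·46 + 27 = 1729.

1729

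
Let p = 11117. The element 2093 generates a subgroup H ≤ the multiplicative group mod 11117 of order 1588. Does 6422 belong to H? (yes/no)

no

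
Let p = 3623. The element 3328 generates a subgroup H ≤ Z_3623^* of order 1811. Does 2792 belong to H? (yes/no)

2792 ∈ ⟨3328⟩ iff 2792^1811 ≡ 1 (mod 3623), since |⟨3328⟩| = 1811.
2792^1811 mod 3623 = 3622.
Since 3622 ≠ 1, 2792 does not lie in the subgroup.

no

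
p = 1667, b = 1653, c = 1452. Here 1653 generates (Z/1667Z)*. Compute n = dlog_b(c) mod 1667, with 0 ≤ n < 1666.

Baby-step giant-step with m = ceil(sqrt(1666)) = 41.
Baby table (1653^j mod 1667 for j=0..40):
  0:1  1:1653  2:196  3:590  4:75  5:617  6:1364  7:908
  8:624  9:1266  10:613  11:1420  12:124  13:1598  14:966  15:1479
  16:965  17:1493  18:769  19:903  20:694  21:286  22:997  23:1045
  24:373  25:1446  26:1427  27:26  28:1303  29:95  30:337  31:283
  32:1039  33:457  34:270  35:1221  36:1243  37:935  38:246  39:1557
  40:1540
Giant step factor: 1653^(-41) ≡ 826 (mod 1667).
Scan 1452·826^i mod 1667 for i = 0, 1, …:
  i=0: 1452   i=1: 779   i=2: 1659   i=3: 60
  i=4: 1217   i=5: 41   i=6: 526   i=7: 1056
  i=8: 415   i=9: 1055     …   i=14: 768
  i=15: 908
Match at i=15, j=7: n = 15·41 + 7 = 622.

622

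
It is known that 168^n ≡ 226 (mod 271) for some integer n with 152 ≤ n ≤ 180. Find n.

179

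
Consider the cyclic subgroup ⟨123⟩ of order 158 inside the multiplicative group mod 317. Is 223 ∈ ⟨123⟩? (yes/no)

223 ∈ ⟨123⟩ iff 223^158 ≡ 1 (mod 317), since |⟨123⟩| = 158.
223^158 mod 317 = 1.
Since 1 = 1, 223 lies in the subgroup.

yes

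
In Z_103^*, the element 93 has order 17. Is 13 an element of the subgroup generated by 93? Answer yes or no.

yes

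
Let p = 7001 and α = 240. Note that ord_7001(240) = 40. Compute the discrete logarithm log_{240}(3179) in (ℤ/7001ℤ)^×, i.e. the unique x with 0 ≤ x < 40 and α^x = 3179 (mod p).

34

Successive powers of 240 modulo 7001:
  240^0=1  240^1=240  240^2=1592  240^3=4026  240^4=102  240^5=3477
  240^6=1361  240^7=4594  240^8=3403  240^9=4604  240^10=5803  240^11=6522
  240^12=4057  240^13=541  240^14=3822  240^15=149  240^16=755  240^17=6175
  240^18=4789  240^19=1196  240^20=7000  240^21=6761  240^22=5409  240^23=2975
  240^24=6899  240^25=3524  240^26=5640  240^27=2407  240^28=3598  240^29=2397
  240^30=1198  240^31=479  240^32=2944  240^33=6460  240^34=3179
So 240^34 ≡ 3179 (mod 7001), giving x = 34.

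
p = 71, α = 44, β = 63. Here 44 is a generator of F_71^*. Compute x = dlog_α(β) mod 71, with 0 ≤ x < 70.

11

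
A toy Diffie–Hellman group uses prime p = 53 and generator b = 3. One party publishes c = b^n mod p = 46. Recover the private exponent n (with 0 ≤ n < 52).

Baby-step giant-step with m = ceil(sqrt(52)) = 8.
Baby table (3^j mod 53 for j=0..7):
  0:1  1:3  2:9  3:27  4:28  5:31  6:40  7:14
Giant step factor: 3^(-8) ≡ 24 (mod 53).
Scan 46·24^i mod 53 for i = 0, 1, …:
  i=0: 46   i=1: 44   i=2: 49   i=3: 10
  i=4: 28
Match at i=4, j=4: n = 4·8 + 4 = 36.

36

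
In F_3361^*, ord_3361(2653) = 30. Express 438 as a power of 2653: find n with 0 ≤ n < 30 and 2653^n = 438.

4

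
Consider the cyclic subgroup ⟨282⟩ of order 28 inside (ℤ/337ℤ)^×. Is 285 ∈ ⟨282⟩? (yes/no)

285 ∈ ⟨282⟩ iff 285^28 ≡ 1 (mod 337), since |⟨282⟩| = 28.
285^28 mod 337 = 1.
Since 1 = 1, 285 lies in the subgroup.

yes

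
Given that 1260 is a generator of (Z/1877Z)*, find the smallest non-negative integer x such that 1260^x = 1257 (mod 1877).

Baby-step giant-step with m = ceil(sqrt(1876)) = 44.
Baby table (1260^j mod 1877 for j=0..43):
  0:1  1:1260  2:1535  3:790  4:590  5:108  6:936  7:604
  8:855  9:1779  10:402  11:1607  12:1414  13:367  14:678  15:245
  16:872  17:675  18:219  19:21  20:182  21:326  22:1574  23:1128
  24:391  25:886  26:1422  27:1062  28:1696  29:934  30:1838  31:1539
  32:199  33:1099  34:1391  35:1419  36:1036  37:845  38:441  39:68
  40:1215  41:1145  42:1164  43:703
Giant step factor: 1260^(-44) ≡ 103 (mod 1877).
Scan 1257·103^i mod 1877 for i = 0, 1, …:
  i=0: 1257   i=1: 1835   i=2: 1305   i=3: 1148
  i=4: 1870   i=5: 1156   i=6: 817   i=7: 1563
  i=8: 1444   i=9: 449     …   i=30: 1529
  i=31: 1696
Match at i=31, j=28: x = 31·44 + 28 = 1392.

1392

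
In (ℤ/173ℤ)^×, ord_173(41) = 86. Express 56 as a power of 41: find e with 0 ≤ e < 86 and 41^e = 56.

73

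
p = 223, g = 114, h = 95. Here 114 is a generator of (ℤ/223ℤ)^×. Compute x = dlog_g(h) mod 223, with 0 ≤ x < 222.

Baby-step giant-step with m = ceil(sqrt(222)) = 15.
Baby table (114^j mod 223 for j=0..14):
  0:1  1:114  2:62  3:155  4:53  5:21  6:164  7:187
  8:133  9:221  10:218  11:99  12:136  13:117  14:181
Giant step factor: 114^(-15) ≡ 206 (mod 223).
Scan 95·206^i mod 223 for i = 0, 1, …:
  i=0: 95   i=1: 169   i=2: 26   i=3: 4
  i=4: 155
Match at i=4, j=3: x = 4·15 + 3 = 63.

63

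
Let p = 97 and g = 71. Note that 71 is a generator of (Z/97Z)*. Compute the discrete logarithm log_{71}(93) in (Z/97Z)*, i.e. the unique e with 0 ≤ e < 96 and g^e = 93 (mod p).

28

Successive powers of 71 modulo 97:
  71^0=1  71^1=71  71^2=94  71^3=78  71^4=9  71^5=57
  71^6=70  71^7=23  71^8=81  71^9=28  71^10=48  71^11=13
  71^12=50  71^13=58  71^14=44  71^15=20  71^16=62  71^17=37
  71^18=8  71^19=83  71^20=73  71^21=42  71^22=72  71^23=68
  71^24=75  71^25=87  71^26=66  71^27=30  71^28=93
So 71^28 ≡ 93 (mod 97), giving e = 28.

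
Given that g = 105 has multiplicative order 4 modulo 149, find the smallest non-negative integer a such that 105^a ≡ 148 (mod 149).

2

Successive powers of 105 modulo 149:
  105^0=1  105^1=105  105^2=148
So 105^2 ≡ 148 (mod 149), giving a = 2.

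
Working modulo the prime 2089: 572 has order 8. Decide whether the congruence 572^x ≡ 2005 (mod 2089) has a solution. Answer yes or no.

⟨572⟩ has order 8; its elements mod 2089 are {1, 84, 572, 789, 1300, 1517, 2005, 2088}.
2005 is in this set.

yes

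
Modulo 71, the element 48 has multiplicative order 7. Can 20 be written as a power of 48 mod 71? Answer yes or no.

yes

20 ∈ ⟨48⟩ iff 20^7 ≡ 1 (mod 71), since |⟨48⟩| = 7.
20^7 mod 71 = 1.
Since 1 = 1, 20 lies in the subgroup.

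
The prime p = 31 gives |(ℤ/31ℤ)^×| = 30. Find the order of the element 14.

15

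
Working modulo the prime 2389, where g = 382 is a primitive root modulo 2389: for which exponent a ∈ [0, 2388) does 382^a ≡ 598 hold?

Baby-step giant-step with m = ceil(sqrt(2388)) = 49.
Baby table (382^j mod 2389 for j=0..48):
  0:1  1:382  2:195  3:431  4:2190  5:430  6:1808  7:235
  8:1377  9:434  10:947  11:1015  12:712  13:2027  14:278  15:1080
  16:1652  17:368  18:2014  19:90  20:934  21:827  22:566  23:1202
  24:476  25:268  26:2038  27:2091  28:836  29:1615  30:568  31:1966
  32:866  33:1130  34:1640  35:562  36:2063  37:2085  38:933  39:445
  40:371  41:771  42:675  43:2227  44:230  45:1856  46:1848  47:1181
  48:2010
Giant step factor: 382^(-49) ≡ 623 (mod 2389).
Scan 598·623^i mod 2389 for i = 0, 1, …:
  i=0: 598   i=1: 2259   i=2: 236   i=3: 1299
  i=4: 1795   i=5: 233   i=6: 1819   i=7: 851
  i=8: 2204   i=9: 1806     …   i=13: 659
  i=14: 2038
Match at i=14, j=26: a = 14·49 + 26 = 712.

712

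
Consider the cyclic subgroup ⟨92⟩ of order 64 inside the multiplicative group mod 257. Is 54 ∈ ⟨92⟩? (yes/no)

54 ∈ ⟨92⟩ iff 54^64 ≡ 1 (mod 257), since |⟨92⟩| = 64.
54^64 mod 257 = 16.
Since 16 ≠ 1, 54 does not lie in the subgroup.

no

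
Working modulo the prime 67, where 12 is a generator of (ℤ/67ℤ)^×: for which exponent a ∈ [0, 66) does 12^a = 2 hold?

29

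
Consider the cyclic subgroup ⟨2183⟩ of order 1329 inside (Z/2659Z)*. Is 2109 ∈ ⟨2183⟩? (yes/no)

2109 ∈ ⟨2183⟩ iff 2109^1329 ≡ 1 (mod 2659), since |⟨2183⟩| = 1329.
2109^1329 mod 2659 = 1.
Since 1 = 1, 2109 lies in the subgroup.

yes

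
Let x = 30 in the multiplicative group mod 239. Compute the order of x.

119

The order of 30 must divide p − 1 = 238 = 2 · 7 · 17.
Divisors: 1, 2, 7, 14, 17, 34, 119, 238.
Check each in increasing order: 30^1 ≡ 30;  30^2 ≡ 183;  30^7 ≡ 36;  30^14 ≡ 101;  30^17 ≡ 10;  30^34 ≡ 100;  30^119 ≡ 1.
Smallest exponent giving 1 is 119.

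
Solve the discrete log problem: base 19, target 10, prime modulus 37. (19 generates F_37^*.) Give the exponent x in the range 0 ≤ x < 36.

12

Successive powers of 19 modulo 37:
  19^0=1  19^1=19  19^2=28  19^3=14  19^4=7  19^5=22
  19^6=11  19^7=24  19^8=12  19^9=6  19^10=3  19^11=20
  19^12=10
So 19^12 ≡ 10 (mod 37), giving x = 12.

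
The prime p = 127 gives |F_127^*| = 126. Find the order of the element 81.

The order of 81 must divide p − 1 = 126 = 2 · 3^2 · 7.
Divisors: 1, 2, 3, 6, 7, 9, 14, 18, 21, 42, 63, 126.
Check each in increasing order: 81^1 ≡ 81;  81^2 ≡ 84;  81^3 ≡ 73;  81^6 ≡ 122;  81^7 ≡ 103;  81^9 ≡ 16;  81^14 ≡ 68;  81^18 ≡ 2;  81^21 ≡ 19;  81^42 ≡ 107;  81^63 ≡ 1.
Smallest exponent giving 1 is 63.

63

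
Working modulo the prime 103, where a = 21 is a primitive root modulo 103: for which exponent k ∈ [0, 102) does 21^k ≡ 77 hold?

11

Successive powers of 21 modulo 103:
  21^0=1  21^1=21  21^2=29  21^3=94  21^4=17  21^5=48
  21^6=81  21^7=53  21^8=83  21^9=95  21^10=38  21^11=77
So 21^11 ≡ 77 (mod 103), giving k = 11.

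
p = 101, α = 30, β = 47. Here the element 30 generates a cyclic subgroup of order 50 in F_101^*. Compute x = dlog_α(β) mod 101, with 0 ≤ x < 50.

7

Baby-step giant-step with m = ceil(sqrt(50)) = 8.
Baby table (30^j mod 101 for j=0..7):
  0:1  1:30  2:92  3:33  4:81  5:6  6:79  7:47
Giant step factor: 30^(-8) ≡ 25 (mod 101).
Scan 47·25^i mod 101 for i = 0, 1, …:
  i=0: 47
Match at i=0, j=7: x = 0·8 + 7 = 7.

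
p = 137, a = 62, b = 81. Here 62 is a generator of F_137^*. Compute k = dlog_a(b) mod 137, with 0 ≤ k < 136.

100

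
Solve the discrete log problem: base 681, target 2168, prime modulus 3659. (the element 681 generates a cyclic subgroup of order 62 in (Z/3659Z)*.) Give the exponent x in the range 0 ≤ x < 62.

Baby-step giant-step with m = ceil(sqrt(62)) = 8.
Baby table (681^j mod 3659 for j=0..7):
  0:1  1:681  2:2727  3:1974  4:1441  5:709  6:3500  7:1491
Giant step factor: 681^(-8) ≡ 1219 (mod 3659).
Scan 2168·1219^i mod 3659 for i = 0, 1, …:
  i=0: 2168   i=1: 994   i=2: 557   i=3: 2068
  i=4: 3500
Match at i=4, j=6: x = 4·8 + 6 = 38.

38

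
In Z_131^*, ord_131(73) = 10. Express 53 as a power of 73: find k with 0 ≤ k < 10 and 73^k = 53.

8

Successive powers of 73 modulo 131:
  73^0=1  73^1=73  73^2=89  73^3=78  73^4=61  73^5=130
  73^6=58  73^7=42  73^8=53
So 73^8 ≡ 53 (mod 131), giving k = 8.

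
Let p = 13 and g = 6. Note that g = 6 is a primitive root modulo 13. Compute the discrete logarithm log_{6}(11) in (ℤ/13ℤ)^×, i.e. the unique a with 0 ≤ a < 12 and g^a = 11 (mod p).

11

Successive powers of 6 modulo 13:
  6^0=1  6^1=6  6^2=10  6^3=8  6^4=9  6^5=2
  6^6=12  6^7=7  6^8=3  6^9=5  6^10=4  6^11=11
So 6^11 ≡ 11 (mod 13), giving a = 11.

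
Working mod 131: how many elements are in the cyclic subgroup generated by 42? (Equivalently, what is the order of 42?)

10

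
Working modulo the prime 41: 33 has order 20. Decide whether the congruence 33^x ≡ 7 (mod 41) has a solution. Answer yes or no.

⟨33⟩ has order 20; its elements mod 41 are {1, 2, 4, 5, 8, 9, 10, 16, 18, 20, 21, 23, 25, 31, 32, 33, 36, 37, 39, 40}.
7 is not in this set.

no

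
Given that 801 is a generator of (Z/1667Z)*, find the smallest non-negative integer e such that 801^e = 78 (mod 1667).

1183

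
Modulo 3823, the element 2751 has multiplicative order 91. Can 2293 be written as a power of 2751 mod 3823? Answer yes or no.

2293 ∈ ⟨2751⟩ iff 2293^91 ≡ 1 (mod 3823), since |⟨2751⟩| = 91.
2293^91 mod 3823 = 1.
Since 1 = 1, 2293 lies in the subgroup.

yes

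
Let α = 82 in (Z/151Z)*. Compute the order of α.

The order of 82 must divide p − 1 = 150 = 2 · 3 · 5^2.
Divisors: 1, 2, 3, 5, 6, 10, 15, 25, 30, 50, 75, 150.
Check each in increasing order: 82^1 ≡ 82;  82^2 ≡ 80;  82^3 ≡ 67;  82^5 ≡ 75;  82^6 ≡ 110;  82^10 ≡ 38;  82^15 ≡ 132;  82^25 ≡ 33;  82^30 ≡ 59;  82^50 ≡ 32;  82^75 ≡ 150;  82^150 ≡ 1.
Smallest exponent giving 1 is 150.

150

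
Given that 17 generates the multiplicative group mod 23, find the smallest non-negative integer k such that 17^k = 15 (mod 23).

15

Successive powers of 17 modulo 23:
  17^0=1  17^1=17  17^2=13  17^3=14  17^4=8  17^5=21
  17^6=12  17^7=20  17^8=18  17^9=7  17^10=4  17^11=22
  17^12=6  17^13=10  17^14=9  17^15=15
So 17^15 ≡ 15 (mod 23), giving k = 15.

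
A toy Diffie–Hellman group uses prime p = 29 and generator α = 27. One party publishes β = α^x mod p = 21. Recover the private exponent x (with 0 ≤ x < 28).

3

Successive powers of 27 modulo 29:
  27^0=1  27^1=27  27^2=4  27^3=21
So 27^3 ≡ 21 (mod 29), giving x = 3.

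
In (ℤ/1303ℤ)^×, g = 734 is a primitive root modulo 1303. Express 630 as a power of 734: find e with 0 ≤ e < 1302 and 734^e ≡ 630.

Baby-step giant-step with m = ceil(sqrt(1302)) = 37.
Baby table (734^j mod 1303 for j=0..36):
  0:1  1:734  2:617  3:737  4:213  5:1285  6:1121  7:621
  8:1067  9:75  10:324  11:670  12:549  13:339  14:1256  15:683
  16:970  17:542  18:413  19:846  20:736  21:782  22:668  23:384
  24:408  25:1085  26:257  27:1006  28:906  29:474  30:15  31:586
  32:134  33:631  34:589  35:1033  36:1179
Giant step factor: 734^(-37) ≡ 853 (mod 1303).
Scan 630·853^i mod 1303 for i = 0, 1, …:
  i=0: 630   i=1: 554   i=2: 876   i=3: 609
  i=4: 883   i=5: 65   i=6: 719   i=7: 897
  i=8: 280   i=9: 391     …   i=28: 746
  i=29: 474
Match at i=29, j=29: e = 29·37 + 29 = 1102.

1102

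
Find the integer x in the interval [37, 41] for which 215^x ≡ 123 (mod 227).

39

Compute 215^37 mod 227 = 138, then multiply by 215 repeatedly:
  215^37=138  215^38=160  215^39=123
Found 123 at exponent 39.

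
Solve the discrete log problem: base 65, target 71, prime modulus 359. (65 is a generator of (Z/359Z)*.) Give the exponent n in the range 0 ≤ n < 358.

11

Baby-step giant-step with m = ceil(sqrt(358)) = 19.
Baby table (65^j mod 359 for j=0..18):
  0:1  1:65  2:276  3:349  4:68  5:112  6:100  7:38
  8:316  9:77  10:338  11:71  12:307  13:210  14:8  15:161
  16:54  17:279  18:185
Giant step factor: 65^(-19) ≡ 119 (mod 359).
Scan 71·119^i mod 359 for i = 0, 1, …:
  i=0: 71
Match at i=0, j=11: n = 0·19 + 11 = 11.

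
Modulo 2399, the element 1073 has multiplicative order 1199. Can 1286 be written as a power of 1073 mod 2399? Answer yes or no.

yes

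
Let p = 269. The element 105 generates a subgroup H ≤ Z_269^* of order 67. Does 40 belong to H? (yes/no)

no

40 ∈ ⟨105⟩ iff 40^67 ≡ 1 (mod 269), since |⟨105⟩| = 67.
40^67 mod 269 = 82.
Since 82 ≠ 1, 40 does not lie in the subgroup.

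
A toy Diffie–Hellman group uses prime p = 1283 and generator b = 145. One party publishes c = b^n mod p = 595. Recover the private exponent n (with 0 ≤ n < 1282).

786

Baby-step giant-step with m = ceil(sqrt(1282)) = 36.
Baby table (145^j mod 1283 for j=0..35):
  0:1  1:145  2:497  3:217  4:673  5:77  6:901  7:1062
  8:30  9:501  10:797  11:95  12:945  13:1027  14:87  15:1068
  16:900  17:917  18:816  19:284  20:124  21:18  22:44  23:1248
  24:57  25:567  26:103  27:822  28:1154  29:540  30:37  31:233
  32:427  33:331  34:524  35:283
Giant step factor: 145^(-36) ≡ 672 (mod 1283).
Scan 595·672^i mod 1283 for i = 0, 1, …:
  i=0: 595   i=1: 827   i=2: 205   i=3: 479
  i=4: 1138   i=5: 68   i=6: 791   i=7: 390
  i=8: 348   i=9: 350     …   i=20: 506
  i=21: 37
Match at i=21, j=30: n = 21·36 + 30 = 786.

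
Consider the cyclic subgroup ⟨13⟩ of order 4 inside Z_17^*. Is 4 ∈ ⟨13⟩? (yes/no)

yes

4 ∈ ⟨13⟩ iff 4^4 ≡ 1 (mod 17), since |⟨13⟩| = 4.
4^4 mod 17 = 1.
Since 1 = 1, 4 lies in the subgroup.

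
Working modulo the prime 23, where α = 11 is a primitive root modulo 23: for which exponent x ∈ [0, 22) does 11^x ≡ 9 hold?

Successive powers of 11 modulo 23:
  11^0=1  11^1=11  11^2=6  11^3=20  11^4=13  11^5=5
  11^6=9
So 11^6 ≡ 9 (mod 23), giving x = 6.

6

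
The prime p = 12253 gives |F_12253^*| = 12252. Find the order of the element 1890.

12252

The order of 1890 must divide p − 1 = 12252 = 2^2 · 3 · 1021.
Divisors: 1, 2, 3, 4, 6, 12, 1021, 2042, 3063, 4084, 6126, 12252.
Check each in increasing order: 1890^1 ≡ 1890;  1890^2 ≡ 6477;  1890^3 ≡ 783;  1890^4 ≡ 9510;  1890^6 ≡ 439;  1890^12 ≡ 8926;  1890^1021 ≡ 11689;  1890^2042 ≡ 11771;  1890^3063 ≡ 2282;  1890^4084 ≡ 11770;  1890^6126 ≡ 12252;  1890^12252 ≡ 1.
Smallest exponent giving 1 is 12252.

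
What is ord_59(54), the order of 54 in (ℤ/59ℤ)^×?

58

The order of 54 must divide p − 1 = 58 = 2 · 29.
Divisors: 1, 2, 29, 58.
Check each in increasing order: 54^1 ≡ 54;  54^2 ≡ 25;  54^29 ≡ 58;  54^58 ≡ 1.
Smallest exponent giving 1 is 58.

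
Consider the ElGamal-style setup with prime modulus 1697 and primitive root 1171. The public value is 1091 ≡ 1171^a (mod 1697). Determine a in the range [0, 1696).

267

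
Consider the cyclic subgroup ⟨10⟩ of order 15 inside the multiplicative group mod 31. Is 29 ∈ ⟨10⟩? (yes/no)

no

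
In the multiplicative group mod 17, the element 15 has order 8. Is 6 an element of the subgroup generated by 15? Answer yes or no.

⟨15⟩ has order 8; its elements mod 17 are {1, 2, 4, 8, 9, 13, 15, 16}.
6 is not in this set.

no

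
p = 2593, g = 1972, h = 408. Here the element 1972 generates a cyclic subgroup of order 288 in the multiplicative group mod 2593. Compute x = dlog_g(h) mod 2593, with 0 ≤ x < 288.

Baby-step giant-step with m = ceil(sqrt(288)) = 17.
Baby table (1972^j mod 2593 for j=0..16):
  0:1  1:1972  2:1877  3:1233  4:1835  5:1385  6:791  7:1459
  8:1511  9:335  10:1998  11:1289  12:768  13:184  14:2421  15:499
  16:1281
Giant step factor: 1972^(-17) ≡ 2560 (mod 2593).
Scan 408·2560^i mod 2593 for i = 0, 1, …:
  i=0: 408   i=1: 2094   i=2: 909   i=3: 1119
  i=4: 1968   i=5: 2474   i=6: 1334   i=7: 59
  i=8: 646   i=9: 2019   i=10: 791
Match at i=10, j=6: x = 10·17 + 6 = 176.

176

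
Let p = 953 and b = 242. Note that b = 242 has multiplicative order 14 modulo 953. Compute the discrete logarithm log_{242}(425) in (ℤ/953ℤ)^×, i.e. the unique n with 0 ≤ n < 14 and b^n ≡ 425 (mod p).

Successive powers of 242 modulo 953:
  242^0=1  242^1=242  242^2=431  242^3=425
So 242^3 ≡ 425 (mod 953), giving n = 3.

3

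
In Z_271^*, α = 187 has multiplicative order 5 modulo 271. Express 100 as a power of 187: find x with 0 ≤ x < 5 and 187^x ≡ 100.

4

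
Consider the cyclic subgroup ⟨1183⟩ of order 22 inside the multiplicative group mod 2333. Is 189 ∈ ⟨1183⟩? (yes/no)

no

⟨1183⟩ has order 22; its elements mod 2333 are {1, 15, 213, 225, 311, 701, 862, 919, 1042, 1068, 1150, 1183, 1265, 1291, 1414, 1471, 1632, 2022, 2108, 2120, 2318, 2332}.
189 is not in this set.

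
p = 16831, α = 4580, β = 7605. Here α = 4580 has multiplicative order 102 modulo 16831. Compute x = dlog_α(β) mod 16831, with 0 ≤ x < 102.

90

Baby-step giant-step with m = ceil(sqrt(102)) = 11.
Baby table (4580^j mod 16831 for j=0..10):
  0:1  1:4580  2:4974  3:8577  4:15937  5:12244  6:13459  7:7098
  8:8179  9:10845  10:1819
Giant step factor: 4580^(-11) ≡ 7561 (mod 16831).
Scan 7605·7561^i mod 16831 for i = 0, 1, …:
  i=0: 7605   i=1: 6709   i=2: 14946   i=3: 3372
  i=4: 13558   i=5: 11248   i=6: 15916   i=7: 16057
  i=8: 4974
Match at i=8, j=2: x = 8·11 + 2 = 90.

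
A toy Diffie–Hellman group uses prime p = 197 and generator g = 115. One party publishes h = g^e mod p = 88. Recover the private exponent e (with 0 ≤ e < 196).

108

Baby-step giant-step with m = ceil(sqrt(196)) = 14.
Baby table (115^j mod 197 for j=0..13):
  0:1  1:115  2:26  3:35  4:85  5:122  6:43  7:20
  8:133  9:126  10:109  11:124  12:76  13:72
Giant step factor: 115^(-14) ≡ 33 (mod 197).
Scan 88·33^i mod 197 for i = 0, 1, …:
  i=0: 88   i=1: 146   i=2: 90   i=3: 15
  i=4: 101   i=5: 181   i=6: 63   i=7: 109
Match at i=7, j=10: e = 7·14 + 10 = 108.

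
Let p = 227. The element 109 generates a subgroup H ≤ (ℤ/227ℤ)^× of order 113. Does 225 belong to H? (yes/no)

yes

225 ∈ ⟨109⟩ iff 225^113 ≡ 1 (mod 227), since |⟨109⟩| = 113.
225^113 mod 227 = 1.
Since 1 = 1, 225 lies in the subgroup.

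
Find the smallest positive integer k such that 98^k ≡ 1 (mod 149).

148

The order of 98 must divide p − 1 = 148 = 2^2 · 37.
Divisors: 1, 2, 4, 37, 74, 148.
Check each in increasing order: 98^1 ≡ 98;  98^2 ≡ 68;  98^4 ≡ 5;  98^37 ≡ 105;  98^74 ≡ 148;  98^148 ≡ 1.
Smallest exponent giving 1 is 148.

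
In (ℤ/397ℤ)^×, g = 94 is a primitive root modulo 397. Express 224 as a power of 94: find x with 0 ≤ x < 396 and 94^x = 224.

236

Baby-step giant-step with m = ceil(sqrt(396)) = 20.
Baby table (94^j mod 397 for j=0..19):
  0:1  1:94  2:102  3:60  4:82  5:165  6:27  7:156
  8:372  9:32  10:229  11:88  12:332  13:242  14:119  15:70
  16:228  17:391  18:230  19:182
Giant step factor: 94^(-20) ≡ 279 (mod 397).
Scan 224·279^i mod 397 for i = 0, 1, …:
  i=0: 224   i=1: 167   i=2: 144   i=3: 79
  i=4: 206   i=5: 306   i=6: 19   i=7: 140
  i=8: 154   i=9: 90   i=10: 99   i=11: 228
Match at i=11, j=16: x = 11·20 + 16 = 236.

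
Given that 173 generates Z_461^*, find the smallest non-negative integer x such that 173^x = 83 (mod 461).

Baby-step giant-step with m = ceil(sqrt(460)) = 22.
Baby table (173^j mod 461 for j=0..21):
  0:1  1:173  2:425  3:226  4:374  5:162  6:366  7:161
  8:193  9:197  10:428  11:284  12:266  13:379  14:105  15:186
  16:369  17:219  18:85  19:414  20:167  21:309
Giant step factor: 173^(-22) ≡ 97 (mod 461).
Scan 83·97^i mod 461 for i = 0, 1, …:
  i=0: 83   i=1: 214   i=2: 13   i=3: 339
  i=4: 152   i=5: 453   i=6: 146   i=7: 332
  i=8: 395   i=9: 52     …   i=14: 406
  i=15: 197
Match at i=15, j=9: x = 15·22 + 9 = 339.

339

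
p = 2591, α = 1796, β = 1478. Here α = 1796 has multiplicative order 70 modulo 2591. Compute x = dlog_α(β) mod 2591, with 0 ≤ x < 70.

26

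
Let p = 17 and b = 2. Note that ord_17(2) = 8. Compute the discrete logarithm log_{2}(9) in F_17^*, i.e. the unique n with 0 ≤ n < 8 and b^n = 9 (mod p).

7

Successive powers of 2 modulo 17:
  2^0=1  2^1=2  2^2=4  2^3=8  2^4=16  2^5=15
  2^6=13  2^7=9
So 2^7 ≡ 9 (mod 17), giving n = 7.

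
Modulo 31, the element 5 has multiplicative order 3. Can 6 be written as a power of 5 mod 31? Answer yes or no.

no

6 ∈ ⟨5⟩ iff 6^3 ≡ 1 (mod 31), since |⟨5⟩| = 3.
6^3 mod 31 = 30.
Since 30 ≠ 1, 6 does not lie in the subgroup.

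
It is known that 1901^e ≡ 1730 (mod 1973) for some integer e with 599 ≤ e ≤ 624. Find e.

Compute 1901^599 mod 1973 = 477, then multiply by 1901 repeatedly:
  1901^599=477  1901^600=1170  1901^601=599  1901^602=278  1901^603=1687
  1901^604=862  1901^605=1072  1901^606=1736  1901^607=1280  1901^608=571
  1901^609=321  1901^610=564  1901^611=825  1901^612=1763  1901^613=1309
  1901^614=456  1901^615=709  1901^616=250  1901^617=1730
Found 1730 at exponent 617.

617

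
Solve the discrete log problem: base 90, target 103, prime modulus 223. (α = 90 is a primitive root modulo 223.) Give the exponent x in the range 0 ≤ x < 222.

Baby-step giant-step with m = ceil(sqrt(222)) = 15.
Baby table (90^j mod 223 for j=0..14):
  0:1  1:90  2:72  3:13  4:55  5:44  6:169  7:46
  8:126  9:190  10:152  11:77  12:17  13:192  14:109
Giant step factor: 90^(-15) ≡ 111 (mod 223).
Scan 103·111^i mod 223 for i = 0, 1, …:
  i=0: 103   i=1: 60   i=2: 193   i=3: 15
  i=4: 104   i=5: 171   i=6: 26   i=7: 210
  i=8: 118   i=9: 164     …   i=13: 66
  i=14: 190
Match at i=14, j=9: x = 14·15 + 9 = 219.

219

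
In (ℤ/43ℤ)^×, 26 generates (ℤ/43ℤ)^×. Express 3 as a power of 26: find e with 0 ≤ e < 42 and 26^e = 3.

5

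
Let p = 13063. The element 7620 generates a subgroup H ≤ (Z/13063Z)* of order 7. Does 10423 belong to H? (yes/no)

no

⟨7620⟩ has order 7; its elements mod 13063 are {1, 144, 7620, 7673, 11335, 12428, 13051}.
10423 is not in this set.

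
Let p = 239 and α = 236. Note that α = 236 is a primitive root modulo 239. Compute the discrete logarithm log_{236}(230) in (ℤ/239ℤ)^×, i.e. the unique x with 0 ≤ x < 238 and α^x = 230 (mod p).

121

Baby-step giant-step with m = ceil(sqrt(238)) = 16.
Baby table (236^j mod 239 for j=0..15):
  0:1  1:236  2:9  3:212  4:81  5:235  6:12  7:203
  8:108  9:154  10:16  11:191  12:144  13:46  14:101  15:175
Giant step factor: 236^(-16) ≡ 61 (mod 239).
Scan 230·61^i mod 239 for i = 0, 1, …:
  i=0: 230   i=1: 168   i=2: 210   i=3: 143
  i=4: 119   i=5: 89   i=6: 171   i=7: 154
Match at i=7, j=9: x = 7·16 + 9 = 121.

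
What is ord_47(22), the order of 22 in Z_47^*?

The order of 22 must divide p − 1 = 46 = 2 · 23.
Divisors: 1, 2, 23, 46.
Check each in increasing order: 22^1 ≡ 22;  22^2 ≡ 14;  22^23 ≡ 46;  22^46 ≡ 1.
Smallest exponent giving 1 is 46.

46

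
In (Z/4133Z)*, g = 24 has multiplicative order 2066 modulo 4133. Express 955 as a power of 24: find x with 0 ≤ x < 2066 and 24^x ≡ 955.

1802

Baby-step giant-step with m = ceil(sqrt(2066)) = 46.
Baby table (24^j mod 4133 for j=0..45):
  0:1  1:24  2:576  3:1425  4:1136  5:2466  6:1322  7:2797
  8:1000  9:3335  10:1513  11:3248  12:3558  13:2732  14:3573  15:3092
  16:3947  17:3802  18:322  19:3595  20:3620  21:87  22:2088  23:516
  24:4118  25:3773  26:3759  27:3423  28:3625  29:207  30:835  31:3508
  32:1532  33:3704  34:2103  35:876  36:359  37:350  38:134  39:3216
  40:2790  41:832  42:3436  43:3937  44:3562  45:2828
Giant step factor: 24^(-46) ≡ 2813 (mod 4133).
Scan 955·2813^i mod 4133 for i = 0, 1, …:
  i=0: 955   i=1: 4098   i=2: 737   i=3: 2548
  i=4: 902   i=5: 3797   i=6: 1289   i=7: 1316
  i=8: 2873   i=9: 1734     …   i=38: 4007
  i=39: 1000
Match at i=39, j=8: x = 39·46 + 8 = 1802.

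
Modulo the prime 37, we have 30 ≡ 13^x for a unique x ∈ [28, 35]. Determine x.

34

Compute 13^28 mod 37 = 33, then multiply by 13 repeatedly:
  13^28=33  13^29=22  13^30=27  13^31=18  13^32=12
  13^33=8  13^34=30
Found 30 at exponent 34.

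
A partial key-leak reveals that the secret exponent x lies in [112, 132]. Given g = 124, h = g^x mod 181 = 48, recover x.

120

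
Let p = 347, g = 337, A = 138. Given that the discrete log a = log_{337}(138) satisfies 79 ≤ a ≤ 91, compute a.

88

Compute 337^79 mod 347 = 204, then multiply by 337 repeatedly:
  337^79=204  337^80=42  337^81=274  337^82=36  337^83=334
  337^84=130  337^85=88  337^86=161  337^87=125  337^88=138
Found 138 at exponent 88.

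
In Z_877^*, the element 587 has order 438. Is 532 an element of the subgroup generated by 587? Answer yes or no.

no

532 ∈ ⟨587⟩ iff 532^438 ≡ 1 (mod 877), since |⟨587⟩| = 438.
532^438 mod 877 = 876.
Since 876 ≠ 1, 532 does not lie in the subgroup.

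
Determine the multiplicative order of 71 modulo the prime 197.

196

The order of 71 must divide p − 1 = 196 = 2^2 · 7^2.
Divisors: 1, 2, 4, 7, 14, 28, 49, 98, 196.
Check each in increasing order: 71^1 ≡ 71;  71^2 ≡ 116;  71^4 ≡ 60;  71^7 ≡ 84;  71^14 ≡ 161;  71^28 ≡ 114;  71^49 ≡ 14;  71^98 ≡ 196;  71^196 ≡ 1.
Smallest exponent giving 1 is 196.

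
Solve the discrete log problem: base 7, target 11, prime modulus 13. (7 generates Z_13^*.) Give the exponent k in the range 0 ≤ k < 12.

Successive powers of 7 modulo 13:
  7^0=1  7^1=7  7^2=10  7^3=5  7^4=9  7^5=11
So 7^5 ≡ 11 (mod 13), giving k = 5.

5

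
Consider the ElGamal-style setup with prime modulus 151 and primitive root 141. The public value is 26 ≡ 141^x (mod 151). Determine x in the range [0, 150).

Baby-step giant-step with m = ceil(sqrt(150)) = 13.
Baby table (141^j mod 151 for j=0..12):
  0:1  1:141  2:100  3:57  4:34  5:113  6:78  7:126
  8:99  9:67  10:85  11:56  12:44
Giant step factor: 141^(-13) ≡ 93 (mod 151).
Scan 26·93^i mod 151 for i = 0, 1, …:
  i=0: 26   i=1: 2   i=2: 35   i=3: 84
  i=4: 111   i=5: 55   i=6: 132   i=7: 45
  i=8: 108   i=9: 78
Match at i=9, j=6: x = 9·13 + 6 = 123.

123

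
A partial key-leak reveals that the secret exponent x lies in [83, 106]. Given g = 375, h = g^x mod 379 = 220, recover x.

87

Compute 375^83 mod 379 = 66, then multiply by 375 repeatedly:
  375^83=66  375^84=115  375^85=298  375^86=324  375^87=220
Found 220 at exponent 87.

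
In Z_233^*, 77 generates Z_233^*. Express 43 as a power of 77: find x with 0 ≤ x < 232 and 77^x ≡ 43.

51

Baby-step giant-step with m = ceil(sqrt(232)) = 16.
Baby table (77^j mod 233 for j=0..15):
  0:1  1:77  2:104  3:86  4:98  5:90  6:173  7:40
  8:51  9:199  10:178  11:192  12:105  13:163  14:202  15:176
Giant step factor: 77^(-16) ≡ 92 (mod 233).
Scan 43·92^i mod 233 for i = 0, 1, …:
  i=0: 43   i=1: 228   i=2: 6   i=3: 86
Match at i=3, j=3: x = 3·16 + 3 = 51.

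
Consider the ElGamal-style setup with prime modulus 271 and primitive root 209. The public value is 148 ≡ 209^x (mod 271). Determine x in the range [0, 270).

168

Baby-step giant-step with m = ceil(sqrt(270)) = 17.
Baby table (209^j mod 271 for j=0..16):
  0:1  1:209  2:50  3:152  4:61  5:12  6:69  7:58
  8:198  9:190  10:144  11:15  12:154  13:208  14:112  15:102
  16:180
Giant step factor: 209^(-17) ≡ 94 (mod 271).
Scan 148·94^i mod 271 for i = 0, 1, …:
  i=0: 148   i=1: 91   i=2: 153   i=3: 19
  i=4: 160   i=5: 135   i=6: 224   i=7: 189
  i=8: 151   i=9: 102
Match at i=9, j=15: x = 9·17 + 15 = 168.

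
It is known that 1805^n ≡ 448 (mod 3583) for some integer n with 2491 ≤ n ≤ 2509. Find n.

2496

Compute 1805^2491 mod 3583 = 782, then multiply by 1805 repeatedly:
  1805^2491=782  1805^2492=3391  1805^2493=991  1805^2494=838  1805^2495=564
  1805^2496=448
Found 448 at exponent 2496.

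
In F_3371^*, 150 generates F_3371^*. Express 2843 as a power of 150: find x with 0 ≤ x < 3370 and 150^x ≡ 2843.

Baby-step giant-step with m = ceil(sqrt(3370)) = 59.
Baby table (150^j mod 3371 for j=0..58):
  0:1  1:150  2:2274  3:629  4:3333  5:1042  6:1234  7:3066
  8:1444  9:856  10:302  11:1477  12:2435  13:1182  14:2008  15:1181
  16:1858  17:2278  18:1229  19:2316  20:187  21:1082  22:492  23:3009
  24:3007  25:2707  26:1530  27:272  28:348  29:1635  30:2538  31:3148
  32:260  33:1919  34:1315  35:1732  36:233  37:1240  38:595  39:1604
  40:1259  41:74  42:987  43:3097  44:2723  45:559  46:2946  47:299
  48:1027  49:2355  50:2666  51:2122  52:1426  53:1527  54:3193  55:268
  56:3119  57:2652  58:22
Giant step factor: 150^(-59) ≡ 1092 (mod 3371).
Scan 2843·1092^i mod 3371 for i = 0, 1, …:
  i=0: 2843   i=1: 3236   i=2: 904   i=3: 2836
  i=4: 2334   i=5: 252   i=6: 2133   i=7: 3246
  i=8: 1711   i=9: 878     …   i=33: 1836
  i=34: 2538
Match at i=34, j=30: x = 34·59 + 30 = 2036.

2036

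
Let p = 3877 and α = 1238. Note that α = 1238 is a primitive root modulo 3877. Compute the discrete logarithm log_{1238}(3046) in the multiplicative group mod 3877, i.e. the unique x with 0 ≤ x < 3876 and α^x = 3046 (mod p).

296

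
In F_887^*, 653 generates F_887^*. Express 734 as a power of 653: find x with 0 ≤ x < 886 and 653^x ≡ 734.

88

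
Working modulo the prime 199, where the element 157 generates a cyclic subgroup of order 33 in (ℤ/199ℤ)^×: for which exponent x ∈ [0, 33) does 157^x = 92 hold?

22

Successive powers of 157 modulo 199:
  157^0=1  157^1=157  157^2=172  157^3=139  157^4=132  157^5=28
  157^6=18  157^7=40  157^8=111  157^9=114  157^10=187  157^11=106
  157^12=125  157^13=123  157^14=8  157^15=62  157^16=182  157^17=117
  157^18=61  157^19=25  157^20=144  157^21=121  157^22=92
So 157^22 ≡ 92 (mod 199), giving x = 22.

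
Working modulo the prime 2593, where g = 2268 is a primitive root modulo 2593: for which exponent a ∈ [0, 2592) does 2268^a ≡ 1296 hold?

1520

Baby-step giant-step with m = ceil(sqrt(2592)) = 51.
Baby table (2268^j mod 2593 for j=0..50):
  0:1  1:2268  2:1905  3:602  4:1418  5:704  6:1977  7:539
  8:1149  9:2560  10:353  11:1960  12:878  13:2473  14:105  15:2177
  16:364  17:978  18:1089  19:1316  20:145  21:2142  22:1367  23:1721
  24:763  25:953  26:1435  27:365  28:653  29:401  30:1918  31:1563
  32:253  33:751  34:2260  35:1912  36:920  37:1788  38:2325  39:1531
  40:281  41:2023  42:1147  43:617  44:1729  45:756  46:635  47:1065
  48:1337  49:1099  50:659
Giant step factor: 2268^(-51) ≡ 534 (mod 2593).
Scan 1296·534^i mod 2593 for i = 0, 1, …:
  i=0: 1296   i=1: 2326   i=2: 37   i=3: 1607
  i=4: 2448   i=5: 360   i=6: 358   i=7: 1883
  i=8: 2031   i=9: 680     …   i=28: 1310
  i=29: 2023
Match at i=29, j=41: a = 29·51 + 41 = 1520.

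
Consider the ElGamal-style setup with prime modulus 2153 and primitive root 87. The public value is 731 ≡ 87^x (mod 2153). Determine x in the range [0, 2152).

Baby-step giant-step with m = ceil(sqrt(2152)) = 47.
Baby table (87^j mod 2153 for j=0..46):
  0:1  1:87  2:1110  3:1838  4:584  5:1289  6:187  7:1198
  8:882  9:1379  10:1558  11:2060  12:521  13:114  14:1306  15:1666
  16:691  17:1986  18:542  19:1941  20:933  21:1510  22:37  23:1066
  24:163  25:1263  26:78  27:327  28:460  29:1266  30:339  31:1504
  32:1668  33:865  34:2053  35:2065  36:956  37:1358  38:1884  39:280
  40:677  41:768  42:73  43:2045  44:1369  45:688  46:1725
Giant step factor: 87^(-47) ≡ 1363 (mod 2153).
Scan 731·1363^i mod 2153 for i = 0, 1, …:
  i=0: 731   i=1: 1667   i=2: 706   i=3: 2040
  i=4: 997   i=5: 368   i=6: 2088   i=7: 1831
  i=8: 326   i=9: 820     …   i=37: 86
  i=38: 956
Match at i=38, j=36: x = 38·47 + 36 = 1822.

1822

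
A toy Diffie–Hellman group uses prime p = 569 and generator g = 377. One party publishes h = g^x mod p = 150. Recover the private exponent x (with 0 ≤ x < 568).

Baby-step giant-step with m = ceil(sqrt(568)) = 24.
Baby table (377^j mod 569 for j=0..23):
  0:1  1:377  2:448  3:472  4:416  5:357  6:305  7:47
  8:80  9:3  10:562  11:206  12:278  13:110  14:502  15:346
  16:141  17:240  18:9  19:548  20:49  21:265  22:330  23:368
Giant step factor: 377^(-24) ≡ 165 (mod 569).
Scan 150·165^i mod 569 for i = 0, 1, …:
  i=0: 150   i=1: 283   i=2: 37   i=3: 415
  i=4: 195   i=5: 311   i=6: 105   i=7: 255
  i=8: 538   i=9: 6   i=10: 421   i=11: 47
Match at i=11, j=7: x = 11·24 + 7 = 271.

271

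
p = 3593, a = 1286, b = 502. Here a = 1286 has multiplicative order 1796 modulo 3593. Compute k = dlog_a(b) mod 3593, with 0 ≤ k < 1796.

Baby-step giant-step with m = ceil(sqrt(1796)) = 43.
Baby table (1286^j mod 3593 for j=0..42):
  0:1  1:1286  2:1016  3:2317  4:1065  5:657  6:547  7:2807
  8:2430  9:2663  10:489  11:79  12:990  13:1218  14:3393  15:1496
  16:1601  17:97  18:2580  19:1541  20:1983  21:2701  22:2648  23:2757
  24:2804  25:2165  26:3208  27:724  28:477  29:2612  30:3170  31:2158
  32:1392  33:798  34:2223  35:2343  36:2164  37:1922  38:3301  39:1753
  40:1547  41:2513  42:1611
Giant step factor: 1286^(-43) ≡ 259 (mod 3593).
Scan 502·259^i mod 3593 for i = 0, 1, …:
  i=0: 502   i=1: 670   i=2: 1066   i=3: 3026
  i=4: 460   i=5: 571   i=6: 576   i=7: 1871
  i=8: 3127   i=9: 1468     …   i=33: 912
  i=34: 2663
Match at i=34, j=9: k = 34·43 + 9 = 1471.

1471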